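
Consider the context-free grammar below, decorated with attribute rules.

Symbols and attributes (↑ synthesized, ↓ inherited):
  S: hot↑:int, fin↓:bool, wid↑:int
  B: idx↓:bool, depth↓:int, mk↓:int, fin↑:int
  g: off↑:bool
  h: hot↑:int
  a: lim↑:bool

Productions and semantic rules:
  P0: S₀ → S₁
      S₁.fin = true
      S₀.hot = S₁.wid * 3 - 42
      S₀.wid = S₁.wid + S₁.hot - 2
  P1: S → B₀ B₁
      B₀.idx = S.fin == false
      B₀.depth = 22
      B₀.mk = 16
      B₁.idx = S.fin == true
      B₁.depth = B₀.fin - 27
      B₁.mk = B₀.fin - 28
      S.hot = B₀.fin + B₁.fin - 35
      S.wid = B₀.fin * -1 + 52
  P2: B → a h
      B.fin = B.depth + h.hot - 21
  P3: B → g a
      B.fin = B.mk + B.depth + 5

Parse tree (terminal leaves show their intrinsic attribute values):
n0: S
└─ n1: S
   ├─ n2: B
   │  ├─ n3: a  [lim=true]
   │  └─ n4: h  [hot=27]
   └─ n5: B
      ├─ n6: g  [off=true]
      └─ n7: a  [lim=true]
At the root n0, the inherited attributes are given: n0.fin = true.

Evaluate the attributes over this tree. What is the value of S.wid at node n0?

21

1. n0.fin = true  [given at root]
2. n1.fin = true  [true]
3. n2.idx = false  [S.fin == false]
4. n2.depth = 22  [22]
5. n2.mk = 16  [16]
6. n3.lim = true  [terminal]
7. n4.hot = 27  [terminal]
8. n2.fin = 28  [B.depth + h.hot - 21]
9. n5.idx = true  [S.fin == true]
10. n5.depth = 1  [B₀.fin - 27]
11. n5.mk = 0  [B₀.fin - 28]
12. n6.off = true  [terminal]
13. n7.lim = true  [terminal]
14. n5.fin = 6  [B.mk + B.depth + 5]
15. n1.hot = -1  [B₀.fin + B₁.fin - 35]
16. n1.wid = 24  [B₀.fin * -1 + 52]
17. n0.hot = 30  [S₁.wid * 3 - 42]
18. n0.wid = 21  [S₁.wid + S₁.hot - 2]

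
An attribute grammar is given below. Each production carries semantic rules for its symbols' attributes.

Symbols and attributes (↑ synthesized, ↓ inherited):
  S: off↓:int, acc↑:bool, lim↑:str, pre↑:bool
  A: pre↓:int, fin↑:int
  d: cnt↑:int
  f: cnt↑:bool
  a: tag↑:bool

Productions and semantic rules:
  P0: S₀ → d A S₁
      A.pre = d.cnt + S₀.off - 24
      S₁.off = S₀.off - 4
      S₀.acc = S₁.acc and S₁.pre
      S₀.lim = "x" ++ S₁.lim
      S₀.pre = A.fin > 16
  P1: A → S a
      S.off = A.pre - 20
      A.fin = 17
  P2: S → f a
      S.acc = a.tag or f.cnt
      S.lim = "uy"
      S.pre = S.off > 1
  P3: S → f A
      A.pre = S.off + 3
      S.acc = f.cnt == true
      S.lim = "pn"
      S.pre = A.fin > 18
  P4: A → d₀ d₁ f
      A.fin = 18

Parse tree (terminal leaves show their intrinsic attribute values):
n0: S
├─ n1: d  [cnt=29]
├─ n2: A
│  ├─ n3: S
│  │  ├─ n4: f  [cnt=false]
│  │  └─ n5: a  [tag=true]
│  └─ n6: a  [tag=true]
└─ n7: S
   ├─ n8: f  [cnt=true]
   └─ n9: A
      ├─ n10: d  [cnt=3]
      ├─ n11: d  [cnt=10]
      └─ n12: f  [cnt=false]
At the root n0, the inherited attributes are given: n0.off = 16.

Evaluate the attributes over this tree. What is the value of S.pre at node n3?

1. n0.off = 16  [given at root]
2. n1.cnt = 29  [terminal]
3. n2.pre = 21  [d.cnt + S₀.off - 24]
4. n3.off = 1  [A.pre - 20]
5. n4.cnt = false  [terminal]
6. n5.tag = true  [terminal]
7. n3.acc = true  [a.tag or f.cnt]
8. n3.lim = "uy"  ["uy"]
9. n3.pre = false  [S.off > 1]
10. n6.tag = true  [terminal]
11. n2.fin = 17  [17]
12. n7.off = 12  [S₀.off - 4]
13. n8.cnt = true  [terminal]
14. n9.pre = 15  [S.off + 3]
15. n10.cnt = 3  [terminal]
16. n11.cnt = 10  [terminal]
17. n12.cnt = false  [terminal]
18. n9.fin = 18  [18]
19. n7.acc = true  [f.cnt == true]
20. n7.lim = "pn"  ["pn"]
21. n7.pre = false  [A.fin > 18]
22. n0.acc = false  [S₁.acc and S₁.pre]
23. n0.lim = "xpn"  ["x" ++ S₁.lim]
24. n0.pre = true  [A.fin > 16]

false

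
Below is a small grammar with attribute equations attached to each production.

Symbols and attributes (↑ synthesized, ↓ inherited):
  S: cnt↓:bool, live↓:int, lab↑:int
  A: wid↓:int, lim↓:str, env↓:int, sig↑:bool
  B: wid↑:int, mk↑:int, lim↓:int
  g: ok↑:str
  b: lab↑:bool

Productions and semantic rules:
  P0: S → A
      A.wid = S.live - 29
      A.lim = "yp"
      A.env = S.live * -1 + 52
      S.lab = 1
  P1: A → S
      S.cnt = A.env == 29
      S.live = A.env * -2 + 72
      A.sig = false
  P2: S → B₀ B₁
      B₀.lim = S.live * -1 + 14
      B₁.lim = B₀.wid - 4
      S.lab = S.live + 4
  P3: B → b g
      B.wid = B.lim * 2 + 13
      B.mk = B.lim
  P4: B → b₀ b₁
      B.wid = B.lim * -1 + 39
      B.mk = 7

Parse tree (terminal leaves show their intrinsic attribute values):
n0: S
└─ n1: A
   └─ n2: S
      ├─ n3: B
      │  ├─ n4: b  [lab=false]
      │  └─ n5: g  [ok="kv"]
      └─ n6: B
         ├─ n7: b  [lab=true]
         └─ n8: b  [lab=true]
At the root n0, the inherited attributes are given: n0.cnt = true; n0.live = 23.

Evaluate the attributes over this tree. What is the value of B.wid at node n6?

1. n0.cnt = true  [given at root]
2. n0.live = 23  [given at root]
3. n1.wid = -6  [S.live - 29]
4. n1.lim = "yp"  ["yp"]
5. n1.env = 29  [S.live * -1 + 52]
6. n2.cnt = true  [A.env == 29]
7. n2.live = 14  [A.env * -2 + 72]
8. n3.lim = 0  [S.live * -1 + 14]
9. n4.lab = false  [terminal]
10. n5.ok = "kv"  [terminal]
11. n3.wid = 13  [B.lim * 2 + 13]
12. n3.mk = 0  [B.lim]
13. n6.lim = 9  [B₀.wid - 4]
14. n7.lab = true  [terminal]
15. n8.lab = true  [terminal]
16. n6.wid = 30  [B.lim * -1 + 39]
17. n6.mk = 7  [7]
18. n2.lab = 18  [S.live + 4]
19. n1.sig = false  [false]
20. n0.lab = 1  [1]

30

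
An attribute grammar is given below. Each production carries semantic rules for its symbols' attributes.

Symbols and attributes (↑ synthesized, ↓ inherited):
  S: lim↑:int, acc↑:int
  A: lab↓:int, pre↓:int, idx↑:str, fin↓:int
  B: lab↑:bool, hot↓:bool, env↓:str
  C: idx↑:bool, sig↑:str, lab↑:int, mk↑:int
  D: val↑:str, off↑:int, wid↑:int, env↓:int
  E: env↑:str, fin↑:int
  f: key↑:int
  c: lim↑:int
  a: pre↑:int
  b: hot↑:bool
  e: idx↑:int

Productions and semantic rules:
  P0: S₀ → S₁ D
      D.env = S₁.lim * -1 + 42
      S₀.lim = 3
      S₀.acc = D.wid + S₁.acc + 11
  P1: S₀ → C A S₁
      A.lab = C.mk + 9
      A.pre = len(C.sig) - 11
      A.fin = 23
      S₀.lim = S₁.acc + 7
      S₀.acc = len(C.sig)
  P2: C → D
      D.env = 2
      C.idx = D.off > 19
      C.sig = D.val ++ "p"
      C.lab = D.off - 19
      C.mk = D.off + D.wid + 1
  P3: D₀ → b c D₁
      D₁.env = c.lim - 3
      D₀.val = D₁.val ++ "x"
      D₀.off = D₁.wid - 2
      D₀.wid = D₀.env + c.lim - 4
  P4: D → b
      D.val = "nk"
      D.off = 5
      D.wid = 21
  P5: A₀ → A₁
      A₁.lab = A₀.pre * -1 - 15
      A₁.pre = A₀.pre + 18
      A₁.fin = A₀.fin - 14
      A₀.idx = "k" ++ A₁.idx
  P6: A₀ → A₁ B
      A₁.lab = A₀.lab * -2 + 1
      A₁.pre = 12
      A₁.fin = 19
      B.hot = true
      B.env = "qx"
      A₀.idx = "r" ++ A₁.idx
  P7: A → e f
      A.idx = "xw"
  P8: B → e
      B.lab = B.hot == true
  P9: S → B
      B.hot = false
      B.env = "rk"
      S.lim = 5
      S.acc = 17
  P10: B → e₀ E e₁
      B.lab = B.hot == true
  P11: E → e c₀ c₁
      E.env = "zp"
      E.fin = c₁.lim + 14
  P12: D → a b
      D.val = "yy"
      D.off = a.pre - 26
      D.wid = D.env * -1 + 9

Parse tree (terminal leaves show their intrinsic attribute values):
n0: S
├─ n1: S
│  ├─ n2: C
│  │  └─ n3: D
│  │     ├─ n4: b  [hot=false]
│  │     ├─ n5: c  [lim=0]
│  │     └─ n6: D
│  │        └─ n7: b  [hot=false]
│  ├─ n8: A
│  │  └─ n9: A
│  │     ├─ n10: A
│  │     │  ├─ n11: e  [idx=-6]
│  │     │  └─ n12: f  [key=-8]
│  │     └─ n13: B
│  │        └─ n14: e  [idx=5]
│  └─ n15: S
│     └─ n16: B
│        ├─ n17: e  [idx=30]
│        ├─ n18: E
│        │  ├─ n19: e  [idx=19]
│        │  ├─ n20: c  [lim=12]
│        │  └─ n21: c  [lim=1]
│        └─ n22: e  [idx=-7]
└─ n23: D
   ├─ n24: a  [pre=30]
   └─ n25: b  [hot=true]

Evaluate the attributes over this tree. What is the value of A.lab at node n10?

1. n3.env = 2  [2]
2. n4.hot = false  [terminal]
3. n5.lim = 0  [terminal]
4. n6.env = -3  [c.lim - 3]
5. n7.hot = false  [terminal]
6. n6.val = "nk"  ["nk"]
7. n6.off = 5  [5]
8. n6.wid = 21  [21]
9. n3.val = "nkx"  [D₁.val ++ "x"]
10. n3.off = 19  [D₁.wid - 2]
11. n3.wid = -2  [D₀.env + c.lim - 4]
12. n2.idx = false  [D.off > 19]
13. n2.sig = "nkxp"  [D.val ++ "p"]
14. n2.lab = 0  [D.off - 19]
15. n2.mk = 18  [D.off + D.wid + 1]
16. n8.lab = 27  [C.mk + 9]
17. n8.pre = -7  [len(C.sig) - 11]
18. n8.fin = 23  [23]
19. n9.lab = -8  [A₀.pre * -1 - 15]
20. n9.pre = 11  [A₀.pre + 18]
21. n9.fin = 9  [A₀.fin - 14]
22. n10.lab = 17  [A₀.lab * -2 + 1]
23. n10.pre = 12  [12]
24. n10.fin = 19  [19]
25. n11.idx = -6  [terminal]
26. n12.key = -8  [terminal]
27. n10.idx = "xw"  ["xw"]
28. n13.hot = true  [true]
29. n13.env = "qx"  ["qx"]
30. n14.idx = 5  [terminal]
31. n13.lab = true  [B.hot == true]
32. n9.idx = "rxw"  ["r" ++ A₁.idx]
33. n8.idx = "krxw"  ["k" ++ A₁.idx]
34. n16.hot = false  [false]
35. n16.env = "rk"  ["rk"]
36. n17.idx = 30  [terminal]
37. n19.idx = 19  [terminal]
38. n20.lim = 12  [terminal]
39. n21.lim = 1  [terminal]
40. n18.env = "zp"  ["zp"]
41. n18.fin = 15  [c₁.lim + 14]
42. n22.idx = -7  [terminal]
43. n16.lab = false  [B.hot == true]
44. n15.lim = 5  [5]
45. n15.acc = 17  [17]
46. n1.lim = 24  [S₁.acc + 7]
47. n1.acc = 4  [len(C.sig)]
48. n23.env = 18  [S₁.lim * -1 + 42]
49. n24.pre = 30  [terminal]
50. n25.hot = true  [terminal]
51. n23.val = "yy"  ["yy"]
52. n23.off = 4  [a.pre - 26]
53. n23.wid = -9  [D.env * -1 + 9]
54. n0.lim = 3  [3]
55. n0.acc = 6  [D.wid + S₁.acc + 11]

17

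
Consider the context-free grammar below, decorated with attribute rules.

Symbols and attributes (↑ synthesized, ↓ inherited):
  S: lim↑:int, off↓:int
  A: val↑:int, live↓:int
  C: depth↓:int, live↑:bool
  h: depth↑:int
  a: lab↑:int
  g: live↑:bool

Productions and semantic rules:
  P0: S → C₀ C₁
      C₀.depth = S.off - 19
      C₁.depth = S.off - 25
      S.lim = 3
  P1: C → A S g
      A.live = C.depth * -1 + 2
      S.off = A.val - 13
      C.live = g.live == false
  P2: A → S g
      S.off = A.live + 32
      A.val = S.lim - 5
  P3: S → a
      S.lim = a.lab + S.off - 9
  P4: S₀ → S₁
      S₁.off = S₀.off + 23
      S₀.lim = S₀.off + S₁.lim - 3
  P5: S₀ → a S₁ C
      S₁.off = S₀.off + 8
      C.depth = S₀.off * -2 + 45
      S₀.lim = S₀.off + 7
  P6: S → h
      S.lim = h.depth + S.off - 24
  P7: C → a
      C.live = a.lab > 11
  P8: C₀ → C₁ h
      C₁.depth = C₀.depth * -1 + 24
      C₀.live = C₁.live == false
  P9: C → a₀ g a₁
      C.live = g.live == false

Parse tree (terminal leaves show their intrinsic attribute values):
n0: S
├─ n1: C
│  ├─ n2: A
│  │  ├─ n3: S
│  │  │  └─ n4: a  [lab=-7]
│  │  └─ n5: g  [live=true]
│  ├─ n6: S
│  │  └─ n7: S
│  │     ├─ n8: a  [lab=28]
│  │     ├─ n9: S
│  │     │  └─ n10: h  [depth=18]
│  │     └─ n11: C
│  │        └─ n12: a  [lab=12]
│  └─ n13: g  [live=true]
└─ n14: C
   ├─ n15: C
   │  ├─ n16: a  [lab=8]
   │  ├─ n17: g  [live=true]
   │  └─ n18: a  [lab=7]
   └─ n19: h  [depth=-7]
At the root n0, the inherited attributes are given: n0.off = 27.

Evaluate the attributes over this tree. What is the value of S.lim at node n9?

1. n0.off = 27  [given at root]
2. n1.depth = 8  [S.off - 19]
3. n2.live = -6  [C.depth * -1 + 2]
4. n3.off = 26  [A.live + 32]
5. n4.lab = -7  [terminal]
6. n3.lim = 10  [a.lab + S.off - 9]
7. n5.live = true  [terminal]
8. n2.val = 5  [S.lim - 5]
9. n6.off = -8  [A.val - 13]
10. n7.off = 15  [S₀.off + 23]
11. n8.lab = 28  [terminal]
12. n9.off = 23  [S₀.off + 8]
13. n10.depth = 18  [terminal]
14. n9.lim = 17  [h.depth + S.off - 24]
15. n11.depth = 15  [S₀.off * -2 + 45]
16. n12.lab = 12  [terminal]
17. n11.live = true  [a.lab > 11]
18. n7.lim = 22  [S₀.off + 7]
19. n6.lim = 11  [S₀.off + S₁.lim - 3]
20. n13.live = true  [terminal]
21. n1.live = false  [g.live == false]
22. n14.depth = 2  [S.off - 25]
23. n15.depth = 22  [C₀.depth * -1 + 24]
24. n16.lab = 8  [terminal]
25. n17.live = true  [terminal]
26. n18.lab = 7  [terminal]
27. n15.live = false  [g.live == false]
28. n19.depth = -7  [terminal]
29. n14.live = true  [C₁.live == false]
30. n0.lim = 3  [3]

17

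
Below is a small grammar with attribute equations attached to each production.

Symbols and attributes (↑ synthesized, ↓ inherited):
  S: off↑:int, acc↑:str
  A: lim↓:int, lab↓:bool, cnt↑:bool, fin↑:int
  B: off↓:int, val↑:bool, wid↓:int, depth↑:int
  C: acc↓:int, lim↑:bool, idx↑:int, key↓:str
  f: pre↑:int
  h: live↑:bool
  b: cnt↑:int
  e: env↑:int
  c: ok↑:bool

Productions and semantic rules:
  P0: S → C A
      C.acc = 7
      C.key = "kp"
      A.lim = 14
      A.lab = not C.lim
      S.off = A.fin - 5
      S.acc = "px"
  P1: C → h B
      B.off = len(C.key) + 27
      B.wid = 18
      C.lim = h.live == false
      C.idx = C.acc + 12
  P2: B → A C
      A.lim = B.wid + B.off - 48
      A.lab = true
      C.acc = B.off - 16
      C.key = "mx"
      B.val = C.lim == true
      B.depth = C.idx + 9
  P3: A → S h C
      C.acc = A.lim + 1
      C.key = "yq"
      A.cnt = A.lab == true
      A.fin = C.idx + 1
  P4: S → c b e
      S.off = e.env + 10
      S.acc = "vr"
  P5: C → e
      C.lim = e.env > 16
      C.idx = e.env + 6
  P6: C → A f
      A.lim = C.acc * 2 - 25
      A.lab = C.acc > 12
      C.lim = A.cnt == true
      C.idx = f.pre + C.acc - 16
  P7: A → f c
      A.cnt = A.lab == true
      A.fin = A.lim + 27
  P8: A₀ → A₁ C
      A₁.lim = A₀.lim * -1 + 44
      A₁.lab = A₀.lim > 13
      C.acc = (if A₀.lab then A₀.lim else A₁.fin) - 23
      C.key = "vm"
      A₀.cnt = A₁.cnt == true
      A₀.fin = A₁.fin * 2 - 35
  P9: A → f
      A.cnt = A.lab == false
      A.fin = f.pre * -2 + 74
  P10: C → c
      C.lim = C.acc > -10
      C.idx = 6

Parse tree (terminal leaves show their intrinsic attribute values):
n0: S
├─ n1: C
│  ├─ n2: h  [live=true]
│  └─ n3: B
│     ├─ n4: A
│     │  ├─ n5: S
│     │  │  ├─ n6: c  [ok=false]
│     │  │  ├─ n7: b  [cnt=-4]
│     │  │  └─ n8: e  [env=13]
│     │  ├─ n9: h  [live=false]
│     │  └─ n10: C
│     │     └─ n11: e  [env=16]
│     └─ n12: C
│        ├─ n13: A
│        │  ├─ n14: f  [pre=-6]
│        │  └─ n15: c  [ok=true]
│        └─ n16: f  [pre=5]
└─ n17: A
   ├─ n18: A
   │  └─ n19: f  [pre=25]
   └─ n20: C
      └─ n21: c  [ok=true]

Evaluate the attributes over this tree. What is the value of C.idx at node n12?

1. n1.acc = 7  [7]
2. n1.key = "kp"  ["kp"]
3. n2.live = true  [terminal]
4. n3.off = 29  [len(C.key) + 27]
5. n3.wid = 18  [18]
6. n4.lim = -1  [B.wid + B.off - 48]
7. n4.lab = true  [true]
8. n6.ok = false  [terminal]
9. n7.cnt = -4  [terminal]
10. n8.env = 13  [terminal]
11. n5.off = 23  [e.env + 10]
12. n5.acc = "vr"  ["vr"]
13. n9.live = false  [terminal]
14. n10.acc = 0  [A.lim + 1]
15. n10.key = "yq"  ["yq"]
16. n11.env = 16  [terminal]
17. n10.lim = false  [e.env > 16]
18. n10.idx = 22  [e.env + 6]
19. n4.cnt = true  [A.lab == true]
20. n4.fin = 23  [C.idx + 1]
21. n12.acc = 13  [B.off - 16]
22. n12.key = "mx"  ["mx"]
23. n13.lim = 1  [C.acc * 2 - 25]
24. n13.lab = true  [C.acc > 12]
25. n14.pre = -6  [terminal]
26. n15.ok = true  [terminal]
27. n13.cnt = true  [A.lab == true]
28. n13.fin = 28  [A.lim + 27]
29. n16.pre = 5  [terminal]
30. n12.lim = true  [A.cnt == true]
31. n12.idx = 2  [f.pre + C.acc - 16]
32. n3.val = true  [C.lim == true]
33. n3.depth = 11  [C.idx + 9]
34. n1.lim = false  [h.live == false]
35. n1.idx = 19  [C.acc + 12]
36. n17.lim = 14  [14]
37. n17.lab = true  [not C.lim]
38. n18.lim = 30  [A₀.lim * -1 + 44]
39. n18.lab = true  [A₀.lim > 13]
40. n19.pre = 25  [terminal]
41. n18.cnt = false  [A.lab == false]
42. n18.fin = 24  [f.pre * -2 + 74]
43. n20.acc = -9  [(if A₀.lab then A₀.lim else A₁.fin) - 23]
44. n20.key = "vm"  ["vm"]
45. n21.ok = true  [terminal]
46. n20.lim = true  [C.acc > -10]
47. n20.idx = 6  [6]
48. n17.cnt = false  [A₁.cnt == true]
49. n17.fin = 13  [A₁.fin * 2 - 35]
50. n0.off = 8  [A.fin - 5]
51. n0.acc = "px"  ["px"]

2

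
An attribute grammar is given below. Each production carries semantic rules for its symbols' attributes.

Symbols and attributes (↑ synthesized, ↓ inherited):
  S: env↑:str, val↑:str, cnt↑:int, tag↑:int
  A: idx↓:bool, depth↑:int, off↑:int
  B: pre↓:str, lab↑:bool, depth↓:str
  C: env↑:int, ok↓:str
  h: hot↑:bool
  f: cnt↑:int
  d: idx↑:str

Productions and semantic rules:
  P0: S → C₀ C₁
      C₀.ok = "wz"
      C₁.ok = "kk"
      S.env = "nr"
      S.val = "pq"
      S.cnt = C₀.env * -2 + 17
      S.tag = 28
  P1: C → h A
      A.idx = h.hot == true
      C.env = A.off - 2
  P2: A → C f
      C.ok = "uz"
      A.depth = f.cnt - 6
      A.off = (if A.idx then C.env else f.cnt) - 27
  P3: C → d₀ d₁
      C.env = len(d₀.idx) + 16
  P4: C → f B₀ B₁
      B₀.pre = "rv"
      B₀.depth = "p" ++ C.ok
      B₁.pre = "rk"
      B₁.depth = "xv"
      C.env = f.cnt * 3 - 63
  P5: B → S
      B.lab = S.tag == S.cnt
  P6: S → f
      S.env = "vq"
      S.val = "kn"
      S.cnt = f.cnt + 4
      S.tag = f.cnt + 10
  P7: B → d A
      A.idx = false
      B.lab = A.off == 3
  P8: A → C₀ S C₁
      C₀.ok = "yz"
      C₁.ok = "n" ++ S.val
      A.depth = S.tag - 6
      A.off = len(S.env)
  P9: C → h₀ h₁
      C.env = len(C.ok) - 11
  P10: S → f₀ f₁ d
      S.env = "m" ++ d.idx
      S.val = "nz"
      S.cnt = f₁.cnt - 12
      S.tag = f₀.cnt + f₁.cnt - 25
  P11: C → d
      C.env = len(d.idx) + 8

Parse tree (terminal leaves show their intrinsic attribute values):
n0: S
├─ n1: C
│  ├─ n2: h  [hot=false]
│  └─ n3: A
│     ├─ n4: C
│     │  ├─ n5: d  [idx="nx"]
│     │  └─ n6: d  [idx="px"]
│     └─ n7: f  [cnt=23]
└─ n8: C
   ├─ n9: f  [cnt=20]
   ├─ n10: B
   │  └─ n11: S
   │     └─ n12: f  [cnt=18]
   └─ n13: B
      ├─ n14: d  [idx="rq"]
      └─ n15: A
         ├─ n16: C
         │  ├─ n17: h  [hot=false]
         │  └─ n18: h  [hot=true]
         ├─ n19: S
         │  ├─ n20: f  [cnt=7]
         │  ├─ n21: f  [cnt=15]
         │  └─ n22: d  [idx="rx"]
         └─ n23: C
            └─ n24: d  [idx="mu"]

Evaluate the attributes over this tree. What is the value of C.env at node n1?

-6

1. n1.ok = "wz"  ["wz"]
2. n2.hot = false  [terminal]
3. n3.idx = false  [h.hot == true]
4. n4.ok = "uz"  ["uz"]
5. n5.idx = "nx"  [terminal]
6. n6.idx = "px"  [terminal]
7. n4.env = 18  [len(d₀.idx) + 16]
8. n7.cnt = 23  [terminal]
9. n3.depth = 17  [f.cnt - 6]
10. n3.off = -4  [(if A.idx then C.env else f.cnt) - 27]
11. n1.env = -6  [A.off - 2]
12. n8.ok = "kk"  ["kk"]
13. n9.cnt = 20  [terminal]
14. n10.pre = "rv"  ["rv"]
15. n10.depth = "pkk"  ["p" ++ C.ok]
16. n12.cnt = 18  [terminal]
17. n11.env = "vq"  ["vq"]
18. n11.val = "kn"  ["kn"]
19. n11.cnt = 22  [f.cnt + 4]
20. n11.tag = 28  [f.cnt + 10]
21. n10.lab = false  [S.tag == S.cnt]
22. n13.pre = "rk"  ["rk"]
23. n13.depth = "xv"  ["xv"]
24. n14.idx = "rq"  [terminal]
25. n15.idx = false  [false]
26. n16.ok = "yz"  ["yz"]
27. n17.hot = false  [terminal]
28. n18.hot = true  [terminal]
29. n16.env = -9  [len(C.ok) - 11]
30. n20.cnt = 7  [terminal]
31. n21.cnt = 15  [terminal]
32. n22.idx = "rx"  [terminal]
33. n19.env = "mrx"  ["m" ++ d.idx]
34. n19.val = "nz"  ["nz"]
35. n19.cnt = 3  [f₁.cnt - 12]
36. n19.tag = -3  [f₀.cnt + f₁.cnt - 25]
37. n23.ok = "nnz"  ["n" ++ S.val]
38. n24.idx = "mu"  [terminal]
39. n23.env = 10  [len(d.idx) + 8]
40. n15.depth = -9  [S.tag - 6]
41. n15.off = 3  [len(S.env)]
42. n13.lab = true  [A.off == 3]
43. n8.env = -3  [f.cnt * 3 - 63]
44. n0.env = "nr"  ["nr"]
45. n0.val = "pq"  ["pq"]
46. n0.cnt = 29  [C₀.env * -2 + 17]
47. n0.tag = 28  [28]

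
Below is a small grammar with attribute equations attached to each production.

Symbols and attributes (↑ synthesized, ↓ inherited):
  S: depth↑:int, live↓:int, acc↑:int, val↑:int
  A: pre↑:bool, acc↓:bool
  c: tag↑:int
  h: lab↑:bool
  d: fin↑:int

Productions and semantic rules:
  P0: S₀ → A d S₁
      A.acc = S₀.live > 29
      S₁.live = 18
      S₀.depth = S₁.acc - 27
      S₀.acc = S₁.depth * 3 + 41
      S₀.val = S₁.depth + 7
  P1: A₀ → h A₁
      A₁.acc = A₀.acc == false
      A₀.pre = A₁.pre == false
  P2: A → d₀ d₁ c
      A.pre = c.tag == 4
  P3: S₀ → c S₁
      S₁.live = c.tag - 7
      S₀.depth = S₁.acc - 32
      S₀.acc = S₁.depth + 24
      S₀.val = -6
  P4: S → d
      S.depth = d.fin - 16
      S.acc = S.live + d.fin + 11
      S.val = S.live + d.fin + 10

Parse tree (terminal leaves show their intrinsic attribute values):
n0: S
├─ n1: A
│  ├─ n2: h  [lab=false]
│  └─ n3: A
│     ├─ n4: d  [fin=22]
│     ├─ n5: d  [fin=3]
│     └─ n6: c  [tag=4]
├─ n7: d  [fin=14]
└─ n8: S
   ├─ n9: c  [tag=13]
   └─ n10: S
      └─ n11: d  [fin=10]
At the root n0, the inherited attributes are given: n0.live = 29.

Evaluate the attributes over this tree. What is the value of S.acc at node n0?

26

1. n0.live = 29  [given at root]
2. n1.acc = false  [S₀.live > 29]
3. n2.lab = false  [terminal]
4. n3.acc = true  [A₀.acc == false]
5. n4.fin = 22  [terminal]
6. n5.fin = 3  [terminal]
7. n6.tag = 4  [terminal]
8. n3.pre = true  [c.tag == 4]
9. n1.pre = false  [A₁.pre == false]
10. n7.fin = 14  [terminal]
11. n8.live = 18  [18]
12. n9.tag = 13  [terminal]
13. n10.live = 6  [c.tag - 7]
14. n11.fin = 10  [terminal]
15. n10.depth = -6  [d.fin - 16]
16. n10.acc = 27  [S.live + d.fin + 11]
17. n10.val = 26  [S.live + d.fin + 10]
18. n8.depth = -5  [S₁.acc - 32]
19. n8.acc = 18  [S₁.depth + 24]
20. n8.val = -6  [-6]
21. n0.depth = -9  [S₁.acc - 27]
22. n0.acc = 26  [S₁.depth * 3 + 41]
23. n0.val = 2  [S₁.depth + 7]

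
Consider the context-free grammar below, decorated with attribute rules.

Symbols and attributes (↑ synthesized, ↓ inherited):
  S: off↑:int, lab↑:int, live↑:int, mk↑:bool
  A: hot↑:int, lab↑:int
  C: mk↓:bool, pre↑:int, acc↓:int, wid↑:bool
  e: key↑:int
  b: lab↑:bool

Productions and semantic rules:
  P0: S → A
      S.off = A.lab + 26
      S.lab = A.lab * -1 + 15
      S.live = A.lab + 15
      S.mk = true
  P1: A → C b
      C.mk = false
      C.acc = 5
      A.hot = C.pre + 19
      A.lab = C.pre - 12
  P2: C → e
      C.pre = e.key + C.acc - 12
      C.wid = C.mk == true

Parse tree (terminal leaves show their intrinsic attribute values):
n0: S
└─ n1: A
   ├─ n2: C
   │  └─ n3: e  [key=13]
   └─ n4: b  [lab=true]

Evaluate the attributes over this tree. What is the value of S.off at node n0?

1. n2.mk = false  [false]
2. n2.acc = 5  [5]
3. n3.key = 13  [terminal]
4. n2.pre = 6  [e.key + C.acc - 12]
5. n2.wid = false  [C.mk == true]
6. n4.lab = true  [terminal]
7. n1.hot = 25  [C.pre + 19]
8. n1.lab = -6  [C.pre - 12]
9. n0.off = 20  [A.lab + 26]
10. n0.lab = 21  [A.lab * -1 + 15]
11. n0.live = 9  [A.lab + 15]
12. n0.mk = true  [true]

20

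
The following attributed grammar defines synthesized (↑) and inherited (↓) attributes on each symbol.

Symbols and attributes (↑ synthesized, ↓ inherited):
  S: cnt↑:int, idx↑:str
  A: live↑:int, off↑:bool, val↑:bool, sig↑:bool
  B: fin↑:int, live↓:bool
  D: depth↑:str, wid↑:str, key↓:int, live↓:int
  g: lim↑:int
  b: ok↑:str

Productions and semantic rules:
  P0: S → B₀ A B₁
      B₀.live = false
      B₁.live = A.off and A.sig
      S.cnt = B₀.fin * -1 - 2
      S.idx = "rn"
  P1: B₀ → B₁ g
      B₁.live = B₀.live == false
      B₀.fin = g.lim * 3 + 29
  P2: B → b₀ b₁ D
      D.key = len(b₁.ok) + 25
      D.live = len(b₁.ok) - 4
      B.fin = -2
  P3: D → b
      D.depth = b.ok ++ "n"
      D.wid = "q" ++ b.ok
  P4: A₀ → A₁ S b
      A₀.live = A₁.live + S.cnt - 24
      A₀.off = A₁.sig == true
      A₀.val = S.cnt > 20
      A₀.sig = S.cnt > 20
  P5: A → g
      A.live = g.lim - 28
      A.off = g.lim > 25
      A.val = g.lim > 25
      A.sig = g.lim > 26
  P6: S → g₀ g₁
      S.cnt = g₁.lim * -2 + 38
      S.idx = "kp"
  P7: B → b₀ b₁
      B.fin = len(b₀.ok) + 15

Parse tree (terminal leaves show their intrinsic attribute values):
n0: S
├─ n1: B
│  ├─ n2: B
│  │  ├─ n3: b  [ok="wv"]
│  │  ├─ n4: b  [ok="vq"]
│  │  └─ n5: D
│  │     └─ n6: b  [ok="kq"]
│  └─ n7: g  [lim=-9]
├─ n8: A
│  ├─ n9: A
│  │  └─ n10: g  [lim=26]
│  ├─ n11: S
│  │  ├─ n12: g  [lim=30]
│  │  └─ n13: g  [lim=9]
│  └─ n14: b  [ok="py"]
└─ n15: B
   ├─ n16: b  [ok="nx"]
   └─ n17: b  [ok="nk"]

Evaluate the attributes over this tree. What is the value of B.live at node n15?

false

1. n1.live = false  [false]
2. n2.live = true  [B₀.live == false]
3. n3.ok = "wv"  [terminal]
4. n4.ok = "vq"  [terminal]
5. n5.key = 27  [len(b₁.ok) + 25]
6. n5.live = -2  [len(b₁.ok) - 4]
7. n6.ok = "kq"  [terminal]
8. n5.depth = "kqn"  [b.ok ++ "n"]
9. n5.wid = "qkq"  ["q" ++ b.ok]
10. n2.fin = -2  [-2]
11. n7.lim = -9  [terminal]
12. n1.fin = 2  [g.lim * 3 + 29]
13. n10.lim = 26  [terminal]
14. n9.live = -2  [g.lim - 28]
15. n9.off = true  [g.lim > 25]
16. n9.val = true  [g.lim > 25]
17. n9.sig = false  [g.lim > 26]
18. n12.lim = 30  [terminal]
19. n13.lim = 9  [terminal]
20. n11.cnt = 20  [g₁.lim * -2 + 38]
21. n11.idx = "kp"  ["kp"]
22. n14.ok = "py"  [terminal]
23. n8.live = -6  [A₁.live + S.cnt - 24]
24. n8.off = false  [A₁.sig == true]
25. n8.val = false  [S.cnt > 20]
26. n8.sig = false  [S.cnt > 20]
27. n15.live = false  [A.off and A.sig]
28. n16.ok = "nx"  [terminal]
29. n17.ok = "nk"  [terminal]
30. n15.fin = 17  [len(b₀.ok) + 15]
31. n0.cnt = -4  [B₀.fin * -1 - 2]
32. n0.idx = "rn"  ["rn"]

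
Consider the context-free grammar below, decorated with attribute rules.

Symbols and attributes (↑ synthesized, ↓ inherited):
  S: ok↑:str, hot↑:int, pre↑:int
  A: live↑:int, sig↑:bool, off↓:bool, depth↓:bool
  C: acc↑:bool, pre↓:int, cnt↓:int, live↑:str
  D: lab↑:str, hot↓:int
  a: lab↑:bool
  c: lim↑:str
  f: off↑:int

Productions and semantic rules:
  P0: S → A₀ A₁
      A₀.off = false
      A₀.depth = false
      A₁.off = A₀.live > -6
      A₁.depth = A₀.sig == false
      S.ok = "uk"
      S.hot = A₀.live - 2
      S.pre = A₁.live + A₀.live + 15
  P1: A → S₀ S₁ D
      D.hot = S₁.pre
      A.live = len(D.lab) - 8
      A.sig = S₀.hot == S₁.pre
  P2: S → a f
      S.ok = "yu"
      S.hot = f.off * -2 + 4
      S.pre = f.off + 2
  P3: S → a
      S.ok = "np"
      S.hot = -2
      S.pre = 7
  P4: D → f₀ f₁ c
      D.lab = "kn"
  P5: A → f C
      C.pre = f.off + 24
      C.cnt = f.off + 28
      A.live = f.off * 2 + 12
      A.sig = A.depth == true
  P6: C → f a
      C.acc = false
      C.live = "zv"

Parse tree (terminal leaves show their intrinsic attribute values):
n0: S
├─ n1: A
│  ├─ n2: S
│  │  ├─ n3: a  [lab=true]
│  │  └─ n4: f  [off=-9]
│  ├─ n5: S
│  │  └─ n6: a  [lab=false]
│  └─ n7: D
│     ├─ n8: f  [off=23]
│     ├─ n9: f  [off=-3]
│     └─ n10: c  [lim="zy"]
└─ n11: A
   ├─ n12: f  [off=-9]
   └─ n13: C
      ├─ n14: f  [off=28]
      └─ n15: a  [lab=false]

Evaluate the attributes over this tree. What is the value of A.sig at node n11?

true

1. n1.off = false  [false]
2. n1.depth = false  [false]
3. n3.lab = true  [terminal]
4. n4.off = -9  [terminal]
5. n2.ok = "yu"  ["yu"]
6. n2.hot = 22  [f.off * -2 + 4]
7. n2.pre = -7  [f.off + 2]
8. n6.lab = false  [terminal]
9. n5.ok = "np"  ["np"]
10. n5.hot = -2  [-2]
11. n5.pre = 7  [7]
12. n7.hot = 7  [S₁.pre]
13. n8.off = 23  [terminal]
14. n9.off = -3  [terminal]
15. n10.lim = "zy"  [terminal]
16. n7.lab = "kn"  ["kn"]
17. n1.live = -6  [len(D.lab) - 8]
18. n1.sig = false  [S₀.hot == S₁.pre]
19. n11.off = false  [A₀.live > -6]
20. n11.depth = true  [A₀.sig == false]
21. n12.off = -9  [terminal]
22. n13.pre = 15  [f.off + 24]
23. n13.cnt = 19  [f.off + 28]
24. n14.off = 28  [terminal]
25. n15.lab = false  [terminal]
26. n13.acc = false  [false]
27. n13.live = "zv"  ["zv"]
28. n11.live = -6  [f.off * 2 + 12]
29. n11.sig = true  [A.depth == true]
30. n0.ok = "uk"  ["uk"]
31. n0.hot = -8  [A₀.live - 2]
32. n0.pre = 3  [A₁.live + A₀.live + 15]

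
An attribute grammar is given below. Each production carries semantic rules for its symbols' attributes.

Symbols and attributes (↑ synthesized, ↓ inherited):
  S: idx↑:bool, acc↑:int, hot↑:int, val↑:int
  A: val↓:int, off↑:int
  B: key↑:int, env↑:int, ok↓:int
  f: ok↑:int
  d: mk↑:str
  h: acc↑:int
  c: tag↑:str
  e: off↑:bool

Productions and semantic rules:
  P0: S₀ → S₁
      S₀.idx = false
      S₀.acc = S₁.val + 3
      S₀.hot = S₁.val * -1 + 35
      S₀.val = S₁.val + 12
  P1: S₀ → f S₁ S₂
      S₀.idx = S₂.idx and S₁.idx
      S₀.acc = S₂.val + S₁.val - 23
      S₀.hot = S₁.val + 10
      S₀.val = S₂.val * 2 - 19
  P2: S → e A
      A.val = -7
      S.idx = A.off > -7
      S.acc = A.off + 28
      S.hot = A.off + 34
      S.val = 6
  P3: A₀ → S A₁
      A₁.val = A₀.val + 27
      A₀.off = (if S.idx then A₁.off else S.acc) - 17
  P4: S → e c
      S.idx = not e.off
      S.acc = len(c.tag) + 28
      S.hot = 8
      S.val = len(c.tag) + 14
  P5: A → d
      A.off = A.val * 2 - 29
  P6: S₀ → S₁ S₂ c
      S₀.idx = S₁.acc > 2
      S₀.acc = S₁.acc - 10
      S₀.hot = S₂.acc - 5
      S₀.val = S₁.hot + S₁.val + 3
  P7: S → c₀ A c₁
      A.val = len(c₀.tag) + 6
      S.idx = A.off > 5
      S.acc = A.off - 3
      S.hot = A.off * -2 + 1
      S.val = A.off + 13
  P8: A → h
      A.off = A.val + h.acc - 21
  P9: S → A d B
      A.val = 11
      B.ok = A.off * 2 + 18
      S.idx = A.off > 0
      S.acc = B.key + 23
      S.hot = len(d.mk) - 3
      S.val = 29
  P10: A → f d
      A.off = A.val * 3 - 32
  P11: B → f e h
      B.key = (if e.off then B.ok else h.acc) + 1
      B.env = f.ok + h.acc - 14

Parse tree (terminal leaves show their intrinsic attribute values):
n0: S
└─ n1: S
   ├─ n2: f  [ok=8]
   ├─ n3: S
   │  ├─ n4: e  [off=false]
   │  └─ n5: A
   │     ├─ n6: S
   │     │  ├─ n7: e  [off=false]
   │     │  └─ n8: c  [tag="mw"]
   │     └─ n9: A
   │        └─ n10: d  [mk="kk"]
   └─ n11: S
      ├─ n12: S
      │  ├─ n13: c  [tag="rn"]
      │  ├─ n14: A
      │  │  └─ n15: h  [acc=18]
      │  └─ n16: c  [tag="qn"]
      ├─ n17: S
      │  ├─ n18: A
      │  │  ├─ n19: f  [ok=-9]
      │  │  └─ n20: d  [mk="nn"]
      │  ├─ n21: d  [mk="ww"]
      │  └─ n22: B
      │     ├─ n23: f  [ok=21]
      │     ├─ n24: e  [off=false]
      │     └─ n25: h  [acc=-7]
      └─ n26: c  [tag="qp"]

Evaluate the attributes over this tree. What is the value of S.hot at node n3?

28

1. n2.ok = 8  [terminal]
2. n4.off = false  [terminal]
3. n5.val = -7  [-7]
4. n7.off = false  [terminal]
5. n8.tag = "mw"  [terminal]
6. n6.idx = true  [not e.off]
7. n6.acc = 30  [len(c.tag) + 28]
8. n6.hot = 8  [8]
9. n6.val = 16  [len(c.tag) + 14]
10. n9.val = 20  [A₀.val + 27]
11. n10.mk = "kk"  [terminal]
12. n9.off = 11  [A.val * 2 - 29]
13. n5.off = -6  [(if S.idx then A₁.off else S.acc) - 17]
14. n3.idx = true  [A.off > -7]
15. n3.acc = 22  [A.off + 28]
16. n3.hot = 28  [A.off + 34]
17. n3.val = 6  [6]
18. n13.tag = "rn"  [terminal]
19. n14.val = 8  [len(c₀.tag) + 6]
20. n15.acc = 18  [terminal]
21. n14.off = 5  [A.val + h.acc - 21]
22. n16.tag = "qn"  [terminal]
23. n12.idx = false  [A.off > 5]
24. n12.acc = 2  [A.off - 3]
25. n12.hot = -9  [A.off * -2 + 1]
26. n12.val = 18  [A.off + 13]
27. n18.val = 11  [11]
28. n19.ok = -9  [terminal]
29. n20.mk = "nn"  [terminal]
30. n18.off = 1  [A.val * 3 - 32]
31. n21.mk = "ww"  [terminal]
32. n22.ok = 20  [A.off * 2 + 18]
33. n23.ok = 21  [terminal]
34. n24.off = false  [terminal]
35. n25.acc = -7  [terminal]
36. n22.key = -6  [(if e.off then B.ok else h.acc) + 1]
37. n22.env = 0  [f.ok + h.acc - 14]
38. n17.idx = true  [A.off > 0]
39. n17.acc = 17  [B.key + 23]
40. n17.hot = -1  [len(d.mk) - 3]
41. n17.val = 29  [29]
42. n26.tag = "qp"  [terminal]
43. n11.idx = false  [S₁.acc > 2]
44. n11.acc = -8  [S₁.acc - 10]
45. n11.hot = 12  [S₂.acc - 5]
46. n11.val = 12  [S₁.hot + S₁.val + 3]
47. n1.idx = false  [S₂.idx and S₁.idx]
48. n1.acc = -5  [S₂.val + S₁.val - 23]
49. n1.hot = 16  [S₁.val + 10]
50. n1.val = 5  [S₂.val * 2 - 19]
51. n0.idx = false  [false]
52. n0.acc = 8  [S₁.val + 3]
53. n0.hot = 30  [S₁.val * -1 + 35]
54. n0.val = 17  [S₁.val + 12]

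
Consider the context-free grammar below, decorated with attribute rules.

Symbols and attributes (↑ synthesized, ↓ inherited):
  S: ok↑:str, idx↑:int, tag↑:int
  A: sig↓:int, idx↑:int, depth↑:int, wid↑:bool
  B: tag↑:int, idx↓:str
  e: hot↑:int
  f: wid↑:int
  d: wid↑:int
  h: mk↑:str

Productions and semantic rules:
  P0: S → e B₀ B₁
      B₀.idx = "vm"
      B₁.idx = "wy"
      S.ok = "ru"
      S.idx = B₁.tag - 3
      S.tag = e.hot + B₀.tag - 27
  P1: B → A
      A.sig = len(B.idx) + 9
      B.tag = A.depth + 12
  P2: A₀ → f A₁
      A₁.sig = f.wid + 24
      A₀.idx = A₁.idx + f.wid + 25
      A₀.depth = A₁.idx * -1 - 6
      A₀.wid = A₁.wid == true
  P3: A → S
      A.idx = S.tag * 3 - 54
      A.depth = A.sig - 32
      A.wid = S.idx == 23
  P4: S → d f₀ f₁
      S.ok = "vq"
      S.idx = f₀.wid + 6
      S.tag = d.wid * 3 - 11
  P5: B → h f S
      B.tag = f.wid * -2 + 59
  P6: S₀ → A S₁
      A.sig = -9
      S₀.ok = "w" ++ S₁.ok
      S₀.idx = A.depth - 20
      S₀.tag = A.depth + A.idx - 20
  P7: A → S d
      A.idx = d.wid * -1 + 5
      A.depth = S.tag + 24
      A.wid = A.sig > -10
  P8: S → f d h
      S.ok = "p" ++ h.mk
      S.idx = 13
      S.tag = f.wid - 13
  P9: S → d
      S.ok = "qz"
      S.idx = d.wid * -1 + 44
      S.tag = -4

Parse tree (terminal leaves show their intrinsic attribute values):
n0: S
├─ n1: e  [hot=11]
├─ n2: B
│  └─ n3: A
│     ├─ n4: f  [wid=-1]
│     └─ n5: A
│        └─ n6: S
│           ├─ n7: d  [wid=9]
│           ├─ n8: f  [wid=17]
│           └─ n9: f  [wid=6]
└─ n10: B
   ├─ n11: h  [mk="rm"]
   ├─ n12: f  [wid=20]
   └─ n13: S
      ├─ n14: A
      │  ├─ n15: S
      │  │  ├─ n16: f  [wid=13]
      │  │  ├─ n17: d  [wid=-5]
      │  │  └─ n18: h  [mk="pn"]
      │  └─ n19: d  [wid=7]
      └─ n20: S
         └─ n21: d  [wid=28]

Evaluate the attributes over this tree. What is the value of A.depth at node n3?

1. n1.hot = 11  [terminal]
2. n2.idx = "vm"  ["vm"]
3. n3.sig = 11  [len(B.idx) + 9]
4. n4.wid = -1  [terminal]
5. n5.sig = 23  [f.wid + 24]
6. n7.wid = 9  [terminal]
7. n8.wid = 17  [terminal]
8. n9.wid = 6  [terminal]
9. n6.ok = "vq"  ["vq"]
10. n6.idx = 23  [f₀.wid + 6]
11. n6.tag = 16  [d.wid * 3 - 11]
12. n5.idx = -6  [S.tag * 3 - 54]
13. n5.depth = -9  [A.sig - 32]
14. n5.wid = true  [S.idx == 23]
15. n3.idx = 18  [A₁.idx + f.wid + 25]
16. n3.depth = 0  [A₁.idx * -1 - 6]
17. n3.wid = true  [A₁.wid == true]
18. n2.tag = 12  [A.depth + 12]
19. n10.idx = "wy"  ["wy"]
20. n11.mk = "rm"  [terminal]
21. n12.wid = 20  [terminal]
22. n14.sig = -9  [-9]
23. n16.wid = 13  [terminal]
24. n17.wid = -5  [terminal]
25. n18.mk = "pn"  [terminal]
26. n15.ok = "ppn"  ["p" ++ h.mk]
27. n15.idx = 13  [13]
28. n15.tag = 0  [f.wid - 13]
29. n19.wid = 7  [terminal]
30. n14.idx = -2  [d.wid * -1 + 5]
31. n14.depth = 24  [S.tag + 24]
32. n14.wid = true  [A.sig > -10]
33. n21.wid = 28  [terminal]
34. n20.ok = "qz"  ["qz"]
35. n20.idx = 16  [d.wid * -1 + 44]
36. n20.tag = -4  [-4]
37. n13.ok = "wqz"  ["w" ++ S₁.ok]
38. n13.idx = 4  [A.depth - 20]
39. n13.tag = 2  [A.depth + A.idx - 20]
40. n10.tag = 19  [f.wid * -2 + 59]
41. n0.ok = "ru"  ["ru"]
42. n0.idx = 16  [B₁.tag - 3]
43. n0.tag = -4  [e.hot + B₀.tag - 27]

0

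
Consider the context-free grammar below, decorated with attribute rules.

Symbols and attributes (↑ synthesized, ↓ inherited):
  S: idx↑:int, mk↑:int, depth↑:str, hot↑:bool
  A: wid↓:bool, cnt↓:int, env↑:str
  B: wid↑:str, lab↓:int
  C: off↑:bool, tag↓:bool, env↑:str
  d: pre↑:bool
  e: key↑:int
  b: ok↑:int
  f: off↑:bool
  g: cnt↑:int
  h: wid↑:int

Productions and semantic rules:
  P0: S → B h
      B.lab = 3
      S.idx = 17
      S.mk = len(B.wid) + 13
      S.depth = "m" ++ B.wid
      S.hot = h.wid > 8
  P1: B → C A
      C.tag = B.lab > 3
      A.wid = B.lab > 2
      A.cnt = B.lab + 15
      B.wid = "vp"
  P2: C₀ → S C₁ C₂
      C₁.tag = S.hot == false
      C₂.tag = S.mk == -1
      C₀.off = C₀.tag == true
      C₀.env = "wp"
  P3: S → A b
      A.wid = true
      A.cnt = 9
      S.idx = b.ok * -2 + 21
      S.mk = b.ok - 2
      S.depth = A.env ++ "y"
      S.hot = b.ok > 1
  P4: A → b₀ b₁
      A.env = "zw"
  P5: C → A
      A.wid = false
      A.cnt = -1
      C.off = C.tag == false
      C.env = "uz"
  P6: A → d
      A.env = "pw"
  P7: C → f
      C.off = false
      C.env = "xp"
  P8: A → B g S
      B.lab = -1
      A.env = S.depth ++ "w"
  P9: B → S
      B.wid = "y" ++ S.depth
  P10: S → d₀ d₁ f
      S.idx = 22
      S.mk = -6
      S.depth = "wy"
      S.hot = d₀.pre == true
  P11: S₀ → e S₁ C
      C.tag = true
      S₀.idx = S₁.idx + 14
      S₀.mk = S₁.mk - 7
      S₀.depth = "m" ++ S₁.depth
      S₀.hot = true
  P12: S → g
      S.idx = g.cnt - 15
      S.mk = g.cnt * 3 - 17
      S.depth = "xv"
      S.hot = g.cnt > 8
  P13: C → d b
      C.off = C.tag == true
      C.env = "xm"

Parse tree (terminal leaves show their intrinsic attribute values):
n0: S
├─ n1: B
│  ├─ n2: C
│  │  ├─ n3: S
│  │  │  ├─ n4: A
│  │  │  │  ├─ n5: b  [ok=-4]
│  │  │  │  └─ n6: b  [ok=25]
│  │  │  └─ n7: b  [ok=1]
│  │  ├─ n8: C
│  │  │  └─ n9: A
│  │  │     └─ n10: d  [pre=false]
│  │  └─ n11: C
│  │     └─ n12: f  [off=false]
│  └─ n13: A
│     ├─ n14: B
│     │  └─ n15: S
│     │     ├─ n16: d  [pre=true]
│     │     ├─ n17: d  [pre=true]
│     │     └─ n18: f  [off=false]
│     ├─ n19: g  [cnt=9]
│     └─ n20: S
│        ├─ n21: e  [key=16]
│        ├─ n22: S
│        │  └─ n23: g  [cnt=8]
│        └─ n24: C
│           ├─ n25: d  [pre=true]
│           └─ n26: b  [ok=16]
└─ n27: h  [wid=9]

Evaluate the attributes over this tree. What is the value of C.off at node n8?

false

1. n1.lab = 3  [3]
2. n2.tag = false  [B.lab > 3]
3. n4.wid = true  [true]
4. n4.cnt = 9  [9]
5. n5.ok = -4  [terminal]
6. n6.ok = 25  [terminal]
7. n4.env = "zw"  ["zw"]
8. n7.ok = 1  [terminal]
9. n3.idx = 19  [b.ok * -2 + 21]
10. n3.mk = -1  [b.ok - 2]
11. n3.depth = "zwy"  [A.env ++ "y"]
12. n3.hot = false  [b.ok > 1]
13. n8.tag = true  [S.hot == false]
14. n9.wid = false  [false]
15. n9.cnt = -1  [-1]
16. n10.pre = false  [terminal]
17. n9.env = "pw"  ["pw"]
18. n8.off = false  [C.tag == false]
19. n8.env = "uz"  ["uz"]
20. n11.tag = true  [S.mk == -1]
21. n12.off = false  [terminal]
22. n11.off = false  [false]
23. n11.env = "xp"  ["xp"]
24. n2.off = false  [C₀.tag == true]
25. n2.env = "wp"  ["wp"]
26. n13.wid = true  [B.lab > 2]
27. n13.cnt = 18  [B.lab + 15]
28. n14.lab = -1  [-1]
29. n16.pre = true  [terminal]
30. n17.pre = true  [terminal]
31. n18.off = false  [terminal]
32. n15.idx = 22  [22]
33. n15.mk = -6  [-6]
34. n15.depth = "wy"  ["wy"]
35. n15.hot = true  [d₀.pre == true]
36. n14.wid = "ywy"  ["y" ++ S.depth]
37. n19.cnt = 9  [terminal]
38. n21.key = 16  [terminal]
39. n23.cnt = 8  [terminal]
40. n22.idx = -7  [g.cnt - 15]
41. n22.mk = 7  [g.cnt * 3 - 17]
42. n22.depth = "xv"  ["xv"]
43. n22.hot = false  [g.cnt > 8]
44. n24.tag = true  [true]
45. n25.pre = true  [terminal]
46. n26.ok = 16  [terminal]
47. n24.off = true  [C.tag == true]
48. n24.env = "xm"  ["xm"]
49. n20.idx = 7  [S₁.idx + 14]
50. n20.mk = 0  [S₁.mk - 7]
51. n20.depth = "mxv"  ["m" ++ S₁.depth]
52. n20.hot = true  [true]
53. n13.env = "mxvw"  [S.depth ++ "w"]
54. n1.wid = "vp"  ["vp"]
55. n27.wid = 9  [terminal]
56. n0.idx = 17  [17]
57. n0.mk = 15  [len(B.wid) + 13]
58. n0.depth = "mvp"  ["m" ++ B.wid]
59. n0.hot = true  [h.wid > 8]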